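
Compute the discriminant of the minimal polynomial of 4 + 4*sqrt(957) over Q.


The element 4 + 4*sqrt(957) has minimal polynomial:
x^2 - 8*x - 15296
Discriminant = (-8)^2 - 4*(-15296)
= 64 + 61184
= 61248

61248


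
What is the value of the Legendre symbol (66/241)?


p = 241 is prime, so compute (66/241) with the reciprocity algorithm (Jacobi-symbol steps: pull out 2s via (2/n), flip via reciprocity, reduce):
  pull out 2: (2/241) = +1  (since 241 mod 8 = 1)
  reciprocity: (33/241) -> +(241/33)
  reduce: (10/33)
  pull out 2: (2/33) = +1  (since 33 mod 8 = 1)
  reciprocity: (5/33) -> +(33/5)
  reduce: (3/5)
  reciprocity: (3/5) -> +(5/3)
  reduce: (2/3)
  pull out 2: (2/3) = -1  (since 3 mod 8 = 3)
  (1/3) = 1
Product of signs = -1
(66/241) = -1

-1


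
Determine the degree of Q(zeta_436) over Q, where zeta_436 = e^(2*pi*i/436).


The degree equals Euler's totient phi(436).
436 = 2^2 * 109
phi(436) = 216

216


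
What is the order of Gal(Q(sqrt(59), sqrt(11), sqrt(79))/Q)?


The 3 square roots of distinct primes are multiplicatively independent over Q,
so [K:Q] = 2^3 and Gal(K/Q) is isomorphic to (Z/2Z)^3.
|Gal| = 2^3 = 8

8


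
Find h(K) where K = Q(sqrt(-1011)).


K = Q(sqrt(-1011)). d mod 4 = 1, so D = disc(K) = d = -1011
h(K) equals the number of primitive reduced positive-definite forms (a, b, c) = a*x^2 + b*x*y + c*y^2 with b^2 - 4ac = D,
where reduced means |b| <= a <= c, with b >= 0 whenever |b| = a or a = c, and primitive means gcd(a, b, c) = 1.
Reduced forces 3a^2 <= |D| = 1011, so 1 <= a <= 18; b must have the parity of D, and c = (b^2 - D)/(4a) must be an integer >= a.
Enumerate a = 1..18, b in [-a, a]:
  a=1: (1, 1, 253)  [1]
  a=2: none
  a=3: (3, 3, 85)  [1]
  a=4: none
  a=5: (5, -3, 51), (5, 3, 51)  [2]
  a=6: none
  a=7: (7, -5, 37), (7, 5, 37)  [2]
  a=8..10: none
  a=11: (11, -1, 23), (11, 1, 23)  [2]
  a=12: none
  a=13: (13, -9, 21), (13, 9, 21)  [2]
  a=14: none
  a=15: (15, -3, 17), (15, 3, 17)  [2]
  a=16..18: none
Total reduced forms: 1 + 1 + 2 + 2 + 2 + 2 + 2 = 12
h = 12

12


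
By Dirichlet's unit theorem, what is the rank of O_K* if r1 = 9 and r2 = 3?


By Dirichlet's unit theorem:
rank = r1 + r2 - 1
= 9 + 3 - 1
= 11

11


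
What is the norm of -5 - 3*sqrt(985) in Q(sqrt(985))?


N(a + b*sqrt(d)) = a^2 - d*b^2
= (-5)^2 - (985)*(-3)^2
= 25 - 8865
= -8840

-8840


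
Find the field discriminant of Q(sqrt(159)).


For K = Q(sqrt(d)) with d squarefree: disc(K) = d if d = 1 mod 4, and disc(K) = 4d if d = 2 or 3 mod 4.
Here d = 159, and d mod 4 = 3.
d = 3 mod 4, not 1 (O_K = Z[sqrt(d)]), so disc(K) = 4d = 4 * (159) = 636

636


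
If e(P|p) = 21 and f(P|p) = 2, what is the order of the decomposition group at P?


|D_P| = e * f
= 21 * 2
= 42

42


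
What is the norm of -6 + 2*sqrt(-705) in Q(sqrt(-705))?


N(a + b*sqrt(d)) = a^2 - d*b^2
= (-6)^2 - (-705)*(2)^2
= 36 + 2820
= 2856

2856


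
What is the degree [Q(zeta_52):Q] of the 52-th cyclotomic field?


The degree equals Euler's totient phi(52).
52 = 2^2 * 13
phi(52) = 24

24


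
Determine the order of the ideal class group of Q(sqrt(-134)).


K = Q(sqrt(-134)). d mod 4 = 2, so D = disc(K) = 4d = -536
h(K) equals the number of primitive reduced positive-definite forms (a, b, c) = a*x^2 + b*x*y + c*y^2 with b^2 - 4ac = D,
where reduced means |b| <= a <= c, with b >= 0 whenever |b| = a or a = c, and primitive means gcd(a, b, c) = 1.
Reduced forces 3a^2 <= |D| = 536, so 1 <= a <= 13; b must have the parity of D, and c = (b^2 - D)/(4a) must be an integer >= a.
Enumerate a = 1..13, b in [-a, a]:
  a=1: (1, 0, 134)  [1]
  a=2: (2, 0, 67)  [1]
  a=3: (3, -2, 45), (3, 2, 45)  [2]
  a=4: none
  a=5: (5, -2, 27), (5, 2, 27)  [2]
  a=6: (6, -4, 23), (6, 4, 23)  [2]
  a=7..8: none
  a=9: (9, -2, 15), (9, 2, 15)  [2]
  a=10: (10, -8, 15), (10, 8, 15)  [2]
  a=11: (11, -6, 13), (11, 6, 13)  [2]
  a=12..13: none
Total reduced forms: 1 + 1 + 2 + 2 + 2 + 2 + 2 + 2 = 14
h = 14

14


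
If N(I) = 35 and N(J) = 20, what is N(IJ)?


N(IJ) = N(I) * N(J)
= 35 * 20
= 700

700


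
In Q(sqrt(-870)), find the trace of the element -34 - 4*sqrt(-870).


Tr(a + b*sqrt(d)) = (a + b*sqrt(d)) + (a - b*sqrt(d)) = 2a
= 2 * (-34)
= -68

-68


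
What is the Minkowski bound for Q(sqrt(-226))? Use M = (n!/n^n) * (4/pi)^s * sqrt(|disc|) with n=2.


d = -226, d mod 4 = 2, so disc(K) = 4d = -904; |disc(K)| = 904
Imaginary quadratic field, so n = 2, s = r2 = 1, r1 = 0
M = (n!/n^n) * (4/pi)^s * sqrt(|disc(K)|) = (2!/2^2) * (4/pi)^1 * sqrt(904)
= 0.5 * 1.273240 * 30.066593
= 19.1410

19.1410


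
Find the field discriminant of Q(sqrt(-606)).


For K = Q(sqrt(d)) with d squarefree: disc(K) = d if d = 1 mod 4, and disc(K) = 4d if d = 2 or 3 mod 4.
Here d = -606, and d mod 4 = 2.
d = 2 mod 4, not 1 (O_K = Z[sqrt(d)]), so disc(K) = 4d = 4 * (-606) = -2424

-2424


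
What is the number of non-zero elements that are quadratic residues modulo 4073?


For prime p, the number of non-zero quadratic residues is (p-1)/2.
= (4073-1)/2
= 2036

2036


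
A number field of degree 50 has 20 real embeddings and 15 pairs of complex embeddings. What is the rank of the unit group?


By Dirichlet's unit theorem:
rank = r1 + r2 - 1
= 20 + 15 - 1
= 34

34


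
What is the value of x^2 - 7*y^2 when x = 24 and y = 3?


x^2 - d*y^2
= 24^2 - 7*3^2
= 576 - 63
= 513

513


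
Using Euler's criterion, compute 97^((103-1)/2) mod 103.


p = 103 is prime and the exponent is (p-1)/2 = 51, so by Euler's criterion 97^51 = (97/103) = +1 or -1 mod 103.
Compute by square-and-multiply:
  51 = 32 + 16 + 2 + 1 (binary 110011)
  Repeated squaring mod 103: 97^1 = 97, 97^2 = 36, 97^4 = 60, 97^8 = 98, 97^16 = 25, 97^32 = 7
  97^51 = 97^32 * 97^16 * 97^2 * 97^1 = 7 * 25 * 36 * 97 mod 103
    7 * 25 = 175 = 72 mod 103
    72 * 36 = 2592 = 17 mod 103
    17 * 97 = 1649 = 1 mod 103
  97^51 = 1 mod 103
Result 1: 97 is a quadratic residue mod 103.
97^51 mod 103 = 1

1


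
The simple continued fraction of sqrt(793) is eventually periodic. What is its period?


Run the CF algorithm for sqrt(793).
a_0 = floor(sqrt(793)) = 28; set m_0=0, q_0=1.
Recurrence: m' = q*a - m,  q' = (d - m'^2)/q,  a' = floor((a_0 + m')/q').
  step 1: m=28, q=9, a=6
  step 2: m=26, q=13, a=4
  step 3: m=26, q=9, a=6
  step 4: m=28, q=1, a=56
a_4 = 2*a_0 = 56, so the period closes here.
sqrt(793) = [28; 6, 4, 6, 56]
Period length = 4

4


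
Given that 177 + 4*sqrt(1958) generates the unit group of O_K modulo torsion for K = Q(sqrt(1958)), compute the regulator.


epsilon = 177 + 4*sqrt(1958)
= 353.9972
R = ln(353.9972)
= 5.8693

5.8693


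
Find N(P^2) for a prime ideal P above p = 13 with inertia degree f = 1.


N(P^a) = p^(a*f)
= 13^(2*1)
= 13^2
= 169

169


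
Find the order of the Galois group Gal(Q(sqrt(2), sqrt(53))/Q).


The 2 square roots of distinct primes are multiplicatively independent over Q,
so [K:Q] = 2^2 and Gal(K/Q) is isomorphic to (Z/2Z)^2.
|Gal| = 2^2 = 4

4


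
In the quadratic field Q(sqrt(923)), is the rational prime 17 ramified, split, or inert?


K = Q(sqrt(923)). Since d mod 4 = 3, disc(K) = 3692.
Check p | disc: 3692 mod 17 = 3.
p does not divide disc. Compute Legendre symbol (d/p):
5^((17-1)/2) mod 17 = -1
(d/p) = -1, so p is inert: (p) stays prime with e=1, f=2, g=1.
Therefore p is inert.

inert


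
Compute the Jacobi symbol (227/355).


Compute (227/355) via quadratic reciprocity:
  reciprocity: (227/355) -> -(355/227)
  reduce: (128/227)
  pull out 2: (2/227) = -1  (since 227 mod 8 = 3)
  pull out 2: (2/227) = -1  (since 227 mod 8 = 3)
  pull out 2: (2/227) = -1  (since 227 mod 8 = 3)
  pull out 2: (2/227) = -1  (since 227 mod 8 = 3)
  pull out 2: (2/227) = -1  (since 227 mod 8 = 3)
  pull out 2: (2/227) = -1  (since 227 mod 8 = 3)
  pull out 2: (2/227) = -1  (since 227 mod 8 = 3)
  (1/227) = 1
Product of signs = 1

1


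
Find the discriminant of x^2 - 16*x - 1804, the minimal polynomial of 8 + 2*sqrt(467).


The element 8 + 2*sqrt(467) has minimal polynomial:
x^2 - 16*x - 1804
Discriminant = (-16)^2 - 4*(-1804)
= 256 + 7216
= 7472

7472


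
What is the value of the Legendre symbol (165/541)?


p = 541 is prime, so compute (165/541) with the reciprocity algorithm (Jacobi-symbol steps: pull out 2s via (2/n), flip via reciprocity, reduce):
  reciprocity: (165/541) -> +(541/165)
  reduce: (46/165)
  pull out 2: (2/165) = -1  (since 165 mod 8 = 5)
  reciprocity: (23/165) -> +(165/23)
  reduce: (4/23)
  pull out 2: (2/23) = +1  (since 23 mod 8 = 7)
  pull out 2: (2/23) = +1  (since 23 mod 8 = 7)
  (1/23) = 1
Product of signs = -1
(165/541) = -1

-1


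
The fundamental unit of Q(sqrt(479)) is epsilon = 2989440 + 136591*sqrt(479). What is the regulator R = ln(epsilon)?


epsilon = 2989440 + 136591*sqrt(479)
= 5.9789e+06
R = ln(5.9789e+06)
= 15.6037

15.6037


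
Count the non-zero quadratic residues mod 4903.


For prime p, the number of non-zero quadratic residues is (p-1)/2.
= (4903-1)/2
= 2451

2451


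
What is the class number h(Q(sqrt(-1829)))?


K = Q(sqrt(-1829)). d mod 4 = 3, so D = disc(K) = 4d = -7316
h(K) equals the number of primitive reduced positive-definite forms (a, b, c) = a*x^2 + b*x*y + c*y^2 with b^2 - 4ac = D,
where reduced means |b| <= a <= c, with b >= 0 whenever |b| = a or a = c, and primitive means gcd(a, b, c) = 1.
Reduced forces 3a^2 <= |D| = 7316, so 1 <= a <= 49; b must have the parity of D, and c = (b^2 - D)/(4a) must be an integer >= a.
Enumerate a = 1..49, b in [-a, a]:
  a=1: (1, 0, 1829)  [1]
  a=2: (2, 2, 915)  [1]
  a=3: (3, -2, 610), (3, 2, 610)  [2]
  a=4: none
  a=5: (5, -2, 366), (5, 2, 366)  [2]
  a=6: (6, -2, 305), (6, 2, 305)  [2]
  a=7..8: none
  a=9: (9, -8, 205), (9, 8, 205)  [2]
  a=10: (10, -2, 183), (10, 2, 183)  [2]
  a=11..12: none
  a=13: (13, -4, 141), (13, 4, 141)  [2]
  a=14: none
  a=15: (15, -8, 123), (15, -2, 122), (15, 2, 122), (15, 8, 123)  [4]
  a=16..17: none
  a=18: (18, -10, 103), (18, 10, 103)  [2]
  a=19..24: none
  a=25: (25, -22, 78), (25, 22, 78)  [2]
  a=26: (26, -22, 75), (26, 22, 75)  [2]
  a=27: (27, -26, 74), (27, 26, 74)  [2]
  a=28..29: none
  a=30: (30, -22, 65), (30, -2, 61), (30, 2, 61), (30, 22, 65)  [4]
  a=31: (31, 0, 59)  [1]
  a=32..36: none
  a=37: (37, -26, 54), (37, 26, 54)  [2]
  a=38: none
  a=39: (39, -22, 50), (39, -4, 47), (39, 4, 47), (39, 22, 50)  [4]
  a=40: none
  a=41: (41, -8, 45), (41, 8, 45)  [2]
  a=42..44: none
  a=45: (45, 28, 45)  [1]
  a=46..49: none
Total reduced forms: 1 + 1 + 2 + 2 + 2 + 2 + 2 + 2 + 4 + 2 + 2 + 2 + 2 + 4 + 1 + 2 + 4 + 2 + 1 = 40
h = 40

40


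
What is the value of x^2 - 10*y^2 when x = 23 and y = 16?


x^2 - d*y^2
= 23^2 - 10*16^2
= 529 - 2560
= -2031

-2031


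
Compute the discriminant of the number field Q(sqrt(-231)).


For K = Q(sqrt(d)) with d squarefree: disc(K) = d if d = 1 mod 4, and disc(K) = 4d if d = 2 or 3 mod 4.
Here d = -231, and d mod 4 = 1.
d = 1 mod 4 (O_K = Z[(1+sqrt(d))/2]), so disc(K) = d = -231

-231


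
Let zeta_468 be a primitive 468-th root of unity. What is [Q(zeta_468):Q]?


The degree equals Euler's totient phi(468).
468 = 2^2 * 3^2 * 13
phi(468) = 144

144


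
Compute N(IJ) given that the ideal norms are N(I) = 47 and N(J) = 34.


N(IJ) = N(I) * N(J)
= 47 * 34
= 1598

1598


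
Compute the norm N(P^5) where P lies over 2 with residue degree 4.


N(P^a) = p^(a*f)
= 2^(5*4)
= 2^20
= 1048576

1048576


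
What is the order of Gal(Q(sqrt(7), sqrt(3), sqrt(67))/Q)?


The 3 square roots of distinct primes are multiplicatively independent over Q,
so [K:Q] = 2^3 and Gal(K/Q) is isomorphic to (Z/2Z)^3.
|Gal| = 2^3 = 8

8


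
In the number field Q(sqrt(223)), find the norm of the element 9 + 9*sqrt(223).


N(a + b*sqrt(d)) = a^2 - d*b^2
= (9)^2 - (223)*(9)^2
= 81 - 18063
= -17982

-17982


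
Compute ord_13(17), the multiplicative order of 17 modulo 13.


We want ord_13(17), the smallest k >= 1 with 17^k = 1 mod 13.
n = 13 = 13, phi(13) = 12; the order divides phi(n).
Divisors of 12: 1, 2, 3, 4, 6, 12
Repeated squaring mod 13: 17^1 = 4, 17^2 = 3, 17^4 = 9, 17^8 = 3
Test divisors in increasing order:
  k=1: 17^1 = 4 mod 13
  k=2: 17^2 = 3 mod 13
  k=3: 17^3 = 3 * 4 = 12 mod 13
  k=4: 17^4 = 9 mod 13
  k=6: 17^6 = 9 * 3 = 1 mod 13  <- first divisor giving 1
Order = 6

6


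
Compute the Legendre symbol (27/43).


p = 43 is prime, so compute (27/43) with the reciprocity algorithm (Jacobi-symbol steps: pull out 2s via (2/n), flip via reciprocity, reduce):
  reciprocity: (27/43) -> -(43/27)
  reduce: (16/27)
  pull out 2: (2/27) = -1  (since 27 mod 8 = 3)
  pull out 2: (2/27) = -1  (since 27 mod 8 = 3)
  pull out 2: (2/27) = -1  (since 27 mod 8 = 3)
  pull out 2: (2/27) = -1  (since 27 mod 8 = 3)
  (1/27) = 1
Product of signs = -1
(27/43) = -1

-1


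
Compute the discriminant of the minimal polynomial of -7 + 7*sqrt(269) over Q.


The element -7 + 7*sqrt(269) has minimal polynomial:
x^2 + 14*x - 13132
Discriminant = (14)^2 - 4*(-13132)
= 196 + 52528
= 52724

52724


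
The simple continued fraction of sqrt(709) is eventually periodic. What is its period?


Run the CF algorithm for sqrt(709).
a_0 = floor(sqrt(709)) = 26; set m_0=0, q_0=1.
Recurrence: m' = q*a - m,  q' = (d - m'^2)/q,  a' = floor((a_0 + m')/q').
  step 1: m=26, q=33, a=1
  step 2: m=7, q=20, a=1
  step 3: m=13, q=27, a=1
  step 4: m=14, q=19, a=2
  step 5: m=24, q=7, a=7
  step 6: m=25, q=12, a=4
  step 7: m=23, q=15, a=3
  step 8: m=22, q=15, a=3
  step 9: m=23, q=12, a=4
  step 10: m=25, q=7, a=7
  step 11: m=24, q=19, a=2
  step 12: m=14, q=27, a=1
  step 13: m=13, q=20, a=1
  step 14: m=7, q=33, a=1
  step 15: m=26, q=1, a=52
a_15 = 2*a_0 = 52, so the period closes here.
sqrt(709) = [26; 1, 1, 1, 2, 7, 4, 3, 3, 4, 7, 2, 1, 1, 1, 52]
Period length = 15

15


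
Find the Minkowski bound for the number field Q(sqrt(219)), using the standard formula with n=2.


d = 219, d mod 4 = 3, so disc(K) = 4d = 876; |disc(K)| = 876
Real quadratic field, so n = 2, s = r2 = 0, r1 = 2
M = (n!/n^n) * (4/pi)^s * sqrt(|disc(K)|) = (2!/2^2) * (4/pi)^0 * sqrt(876)
= 0.5 * 1.000000 * 29.597297
= 14.7986

14.7986


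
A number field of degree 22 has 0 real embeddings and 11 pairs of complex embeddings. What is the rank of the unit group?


By Dirichlet's unit theorem:
rank = r1 + r2 - 1
= 0 + 11 - 1
= 10

10


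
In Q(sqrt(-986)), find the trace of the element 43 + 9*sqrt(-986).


Tr(a + b*sqrt(d)) = (a + b*sqrt(d)) + (a - b*sqrt(d)) = 2a
= 2 * (43)
= 86

86


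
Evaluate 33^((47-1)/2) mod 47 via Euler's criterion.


p = 47 is prime and the exponent is (p-1)/2 = 23, so by Euler's criterion 33^23 = (33/47) = +1 or -1 mod 47.
Compute by square-and-multiply:
  23 = 16 + 4 + 2 + 1 (binary 10111)
  Repeated squaring mod 47: 33^1 = 33, 33^2 = 8, 33^4 = 17, 33^8 = 7, 33^16 = 2
  33^23 = 33^16 * 33^4 * 33^2 * 33^1 = 2 * 17 * 8 * 33 mod 47
    2 * 17 = 34 = 34 mod 47
    34 * 8 = 272 = 37 mod 47
    37 * 33 = 1221 = 46 mod 47
  33^23 = 46 mod 47
Result 46 = p - 1 = -1 mod 47: 33 is a quadratic non-residue mod 47. As a residue in [0, p-1] the value is 46.
33^23 mod 47 = 46

46


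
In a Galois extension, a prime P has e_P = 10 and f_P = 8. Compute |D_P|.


|D_P| = e * f
= 10 * 8
= 80

80


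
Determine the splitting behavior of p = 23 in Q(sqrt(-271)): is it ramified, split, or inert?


K = Q(sqrt(-271)). Since d mod 4 = 1, disc(K) = -271.
Check p | disc: -271 mod 23 = 5.
p does not divide disc. Compute Legendre symbol (d/p):
5^((23-1)/2) mod 23 = -1
(d/p) = -1, so p is inert: (p) stays prime with e=1, f=2, g=1.
Therefore p is inert.

inert


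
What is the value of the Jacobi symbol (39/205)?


Compute (39/205) via quadratic reciprocity:
  reciprocity: (39/205) -> +(205/39)
  reduce: (10/39)
  pull out 2: (2/39) = +1  (since 39 mod 8 = 7)
  reciprocity: (5/39) -> +(39/5)
  reduce: (4/5)
  pull out 2: (2/5) = -1  (since 5 mod 8 = 5)
  pull out 2: (2/5) = -1  (since 5 mod 8 = 5)
  (1/5) = 1
Product of signs = 1

1


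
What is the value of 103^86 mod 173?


p = 173 is prime and the exponent is (p-1)/2 = 86, so by Euler's criterion 103^86 = (103/173) = +1 or -1 mod 173.
Compute by square-and-multiply:
  86 = 64 + 16 + 4 + 2 (binary 1010110)
  Repeated squaring mod 173: 103^1 = 103, 103^2 = 56, 103^4 = 22, 103^8 = 138, 103^16 = 14, 103^32 = 23, 103^64 = 10
  103^86 = 103^64 * 103^16 * 103^4 * 103^2 = 10 * 14 * 22 * 56 mod 173
    10 * 14 = 140 = 140 mod 173
    140 * 22 = 3080 = 139 mod 173
    139 * 56 = 7784 = 172 mod 173
  103^86 = 172 mod 173
Result 172 = p - 1 = -1 mod 173: 103 is a quadratic non-residue mod 173. As a residue in [0, p-1] the value is 172.
103^86 mod 173 = 172

172


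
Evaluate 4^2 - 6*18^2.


x^2 - d*y^2
= 4^2 - 6*18^2
= 16 - 1944
= -1928

-1928


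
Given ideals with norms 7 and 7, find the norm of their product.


N(IJ) = N(I) * N(J)
= 7 * 7
= 49

49


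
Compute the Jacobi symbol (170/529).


Compute (170/529) via quadratic reciprocity:
  pull out 2: (2/529) = +1  (since 529 mod 8 = 1)
  reciprocity: (85/529) -> +(529/85)
  reduce: (19/85)
  reciprocity: (19/85) -> +(85/19)
  reduce: (9/19)
  reciprocity: (9/19) -> +(19/9)
  reduce: (1/9)
  (1/9) = 1
Product of signs = 1

1


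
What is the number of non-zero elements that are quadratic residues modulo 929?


For prime p, the number of non-zero quadratic residues is (p-1)/2.
= (929-1)/2
= 464

464


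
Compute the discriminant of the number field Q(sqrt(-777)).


For K = Q(sqrt(d)) with d squarefree: disc(K) = d if d = 1 mod 4, and disc(K) = 4d if d = 2 or 3 mod 4.
Here d = -777, and d mod 4 = 3.
d = 3 mod 4, not 1 (O_K = Z[sqrt(d)]), so disc(K) = 4d = 4 * (-777) = -3108

-3108


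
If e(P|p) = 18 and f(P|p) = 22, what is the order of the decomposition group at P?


|D_P| = e * f
= 18 * 22
= 396

396


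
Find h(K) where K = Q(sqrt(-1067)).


K = Q(sqrt(-1067)). d mod 4 = 1, so D = disc(K) = d = -1067
h(K) equals the number of primitive reduced positive-definite forms (a, b, c) = a*x^2 + b*x*y + c*y^2 with b^2 - 4ac = D,
where reduced means |b| <= a <= c, with b >= 0 whenever |b| = a or a = c, and primitive means gcd(a, b, c) = 1.
Reduced forces 3a^2 <= |D| = 1067, so 1 <= a <= 18; b must have the parity of D, and c = (b^2 - D)/(4a) must be an integer >= a.
Enumerate a = 1..18, b in [-a, a]:
  a=1: (1, 1, 267)  [1]
  a=2: none
  a=3: (3, -1, 89), (3, 1, 89)  [2]
  a=4..6: none
  a=7: (7, -5, 39), (7, 5, 39)  [2]
  a=8: none
  a=9: (9, -7, 31), (9, 7, 31)  [2]
  a=10: none
  a=11: (11, 11, 27)  [1]
  a=12: none
  a=13: (13, -5, 21), (13, 5, 21)  [2]
  a=14..16: none
  a=17: (17, -15, 19), (17, 15, 19)  [2]
  a=18: none
Total reduced forms: 1 + 2 + 2 + 2 + 1 + 2 + 2 = 12
h = 12

12


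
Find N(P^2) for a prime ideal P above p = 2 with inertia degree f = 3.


N(P^a) = p^(a*f)
= 2^(2*3)
= 2^6
= 64

64


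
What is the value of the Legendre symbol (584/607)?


p = 607 is prime, so compute (584/607) with the reciprocity algorithm (Jacobi-symbol steps: pull out 2s via (2/n), flip via reciprocity, reduce):
  pull out 2: (2/607) = +1  (since 607 mod 8 = 7)
  pull out 2: (2/607) = +1  (since 607 mod 8 = 7)
  pull out 2: (2/607) = +1  (since 607 mod 8 = 7)
  reciprocity: (73/607) -> +(607/73)
  reduce: (23/73)
  reciprocity: (23/73) -> +(73/23)
  reduce: (4/23)
  pull out 2: (2/23) = +1  (since 23 mod 8 = 7)
  pull out 2: (2/23) = +1  (since 23 mod 8 = 7)
  (1/23) = 1
Product of signs = 1
(584/607) = 1

1


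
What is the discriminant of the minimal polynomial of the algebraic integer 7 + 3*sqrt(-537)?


The element 7 + 3*sqrt(-537) has minimal polynomial:
x^2 - 14*x + 4882
Discriminant = (-14)^2 - 4*(4882)
= 196 - 19528
= -19332

-19332


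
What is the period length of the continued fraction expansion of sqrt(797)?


Run the CF algorithm for sqrt(797).
a_0 = floor(sqrt(797)) = 28; set m_0=0, q_0=1.
Recurrence: m' = q*a - m,  q' = (d - m'^2)/q,  a' = floor((a_0 + m')/q').
  step 1: m=28, q=13, a=4
  step 2: m=24, q=17, a=3
  step 3: m=27, q=4, a=13
  step 4: m=25, q=43, a=1
  step 5: m=18, q=11, a=4
  step 6: m=26, q=11, a=4
  step 7: m=18, q=43, a=1
  step 8: m=25, q=4, a=13
  step 9: m=27, q=17, a=3
  step 10: m=24, q=13, a=4
  step 11: m=28, q=1, a=56
a_11 = 2*a_0 = 56, so the period closes here.
sqrt(797) = [28; 4, 3, 13, 1, 4, 4, 1, 13, 3, 4, 56]
Period length = 11

11


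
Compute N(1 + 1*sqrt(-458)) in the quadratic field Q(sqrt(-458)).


N(a + b*sqrt(d)) = a^2 - d*b^2
= (1)^2 - (-458)*(1)^2
= 1 + 458
= 459

459


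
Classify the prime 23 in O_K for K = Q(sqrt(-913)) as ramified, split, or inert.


K = Q(sqrt(-913)). Since d mod 4 = 3, disc(K) = -3652.
Check p | disc: -3652 mod 23 = 5.
p does not divide disc. Compute Legendre symbol (d/p):
7^((23-1)/2) mod 23 = -1
(d/p) = -1, so p is inert: (p) stays prime with e=1, f=2, g=1.
Therefore p is inert.

inert


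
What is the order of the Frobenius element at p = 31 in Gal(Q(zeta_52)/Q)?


The Frobenius at p in Gal(Q(zeta_n)/Q) = (Z/nZ)* is the class of p, so its order is ord_52(31), the smallest k >= 1 with 31^k = 1 mod 52.
n = 52 = 2^2 * 13, phi(52) = 24; the order divides phi(n).
Divisors of 24: 1, 2, 3, 4, 6, 8, 12, 24
Repeated squaring mod 52: 31^1 = 31, 31^2 = 25, 31^4 = 1, 31^8 = 1, 31^16 = 1
Test divisors in increasing order:
  k=1: 31^1 = 31 mod 52
  k=2: 31^2 = 25 mod 52
  k=3: 31^3 = 25 * 31 = 47 mod 52
  k=4: 31^4 = 1 mod 52  <- first divisor giving 1
Order = 4

4


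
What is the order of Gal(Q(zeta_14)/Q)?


|Gal(Q(zeta_14)/Q)| = phi(14)
= 6

6


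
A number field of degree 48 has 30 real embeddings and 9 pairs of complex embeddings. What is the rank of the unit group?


By Dirichlet's unit theorem:
rank = r1 + r2 - 1
= 30 + 9 - 1
= 38

38


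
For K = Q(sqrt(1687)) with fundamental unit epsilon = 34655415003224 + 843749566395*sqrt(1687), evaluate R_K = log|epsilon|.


epsilon = 34655415003224 + 843749566395*sqrt(1687)
= 6.9311e+13
R = ln(6.9311e+13)
= 31.8696

31.8696


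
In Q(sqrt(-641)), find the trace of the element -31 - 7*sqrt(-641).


Tr(a + b*sqrt(d)) = (a + b*sqrt(d)) + (a - b*sqrt(d)) = 2a
= 2 * (-31)
= -62

-62


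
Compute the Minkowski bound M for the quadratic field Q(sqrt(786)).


d = 786, d mod 4 = 2, so disc(K) = 4d = 3144; |disc(K)| = 3144
Real quadratic field, so n = 2, s = r2 = 0, r1 = 2
M = (n!/n^n) * (4/pi)^s * sqrt(|disc(K)|) = (2!/2^2) * (4/pi)^0 * sqrt(3144)
= 0.5 * 1.000000 * 56.071383
= 28.0357

28.0357


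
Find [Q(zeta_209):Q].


The degree equals Euler's totient phi(209).
209 = 11 * 19
phi(209) = 180

180


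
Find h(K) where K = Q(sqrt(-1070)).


K = Q(sqrt(-1070)). d mod 4 = 2, so D = disc(K) = 4d = -4280
h(K) equals the number of primitive reduced positive-definite forms (a, b, c) = a*x^2 + b*x*y + c*y^2 with b^2 - 4ac = D,
where reduced means |b| <= a <= c, with b >= 0 whenever |b| = a or a = c, and primitive means gcd(a, b, c) = 1.
Reduced forces 3a^2 <= |D| = 4280, so 1 <= a <= 37; b must have the parity of D, and c = (b^2 - D)/(4a) must be an integer >= a.
Enumerate a = 1..37, b in [-a, a]:
  a=1: (1, 0, 1070)  [1]
  a=2: (2, 0, 535)  [1]
  a=3: (3, -2, 357), (3, 2, 357)  [2]
  a=4: none
  a=5: (5, 0, 214)  [1]
  a=6: (6, -4, 179), (6, 4, 179)  [2]
  a=7: (7, -2, 153), (7, 2, 153)  [2]
  a=8: none
  a=9: (9, -2, 119), (9, 2, 119)  [2]
  a=10: (10, 0, 107)  [1]
  a=11..12: none
  a=13: (13, -6, 83), (13, 6, 83)  [2]
  a=14: (14, -12, 79), (14, 12, 79)  [2]
  a=15: (15, -10, 73), (15, 10, 73)  [2]
  a=16: none
  a=17: (17, -2, 63), (17, 2, 63)  [2]
  a=18: (18, -16, 63), (18, 16, 63)  [2]
  a=19..20: none
  a=21: (21, -16, 54), (21, -2, 51), (21, 2, 51), (21, 16, 54)  [4]
  a=22..25: none
  a=26: (26, -20, 45), (26, 20, 45)  [2]
  a=27: (27, -16, 42), (27, 16, 42)  [2]
  a=28..29: none
  a=30: (30, -20, 39), (30, 20, 39)  [2]
  a=31..33: none
  a=34: (34, -32, 39), (34, 32, 39)  [2]
  a=35: (35, -30, 37), (35, 30, 37)  [2]
  a=36..37: none
Total reduced forms: 1 + 1 + 2 + 1 + 2 + 2 + 2 + 1 + 2 + 2 + 2 + 2 + 2 + 4 + 2 + 2 + 2 + 2 + 2 = 36
h = 36

36


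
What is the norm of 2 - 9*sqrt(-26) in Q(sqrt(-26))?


N(a + b*sqrt(d)) = a^2 - d*b^2
= (2)^2 - (-26)*(-9)^2
= 4 + 2106
= 2110

2110


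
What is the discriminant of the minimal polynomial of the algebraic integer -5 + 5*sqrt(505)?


The element -5 + 5*sqrt(505) has minimal polynomial:
x^2 + 10*x - 12600
Discriminant = (10)^2 - 4*(-12600)
= 100 + 50400
= 50500

50500


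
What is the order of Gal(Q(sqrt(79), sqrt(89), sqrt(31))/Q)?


The 3 square roots of distinct primes are multiplicatively independent over Q,
so [K:Q] = 2^3 and Gal(K/Q) is isomorphic to (Z/2Z)^3.
|Gal| = 2^3 = 8

8


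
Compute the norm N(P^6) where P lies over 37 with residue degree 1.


N(P^a) = p^(a*f)
= 37^(6*1)
= 37^6
= 2565726409

2565726409


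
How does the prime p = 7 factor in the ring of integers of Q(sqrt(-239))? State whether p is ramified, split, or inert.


K = Q(sqrt(-239)). Since d mod 4 = 1, disc(K) = -239.
Check p | disc: -239 mod 7 = 6.
p does not divide disc. Compute Legendre symbol (d/p):
6^((7-1)/2) mod 7 = -1
(d/p) = -1, so p is inert: (p) stays prime with e=1, f=2, g=1.
Therefore p is inert.

inert


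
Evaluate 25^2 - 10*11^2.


x^2 - d*y^2
= 25^2 - 10*11^2
= 625 - 1210
= -585

-585


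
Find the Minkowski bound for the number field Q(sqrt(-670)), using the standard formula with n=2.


d = -670, d mod 4 = 2, so disc(K) = 4d = -2680; |disc(K)| = 2680
Imaginary quadratic field, so n = 2, s = r2 = 1, r1 = 0
M = (n!/n^n) * (4/pi)^s * sqrt(|disc(K)|) = (2!/2^2) * (4/pi)^1 * sqrt(2680)
= 0.5 * 1.273240 * 51.768716
= 32.9570

32.9570


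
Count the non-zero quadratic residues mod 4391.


For prime p, the number of non-zero quadratic residues is (p-1)/2.
= (4391-1)/2
= 2195

2195


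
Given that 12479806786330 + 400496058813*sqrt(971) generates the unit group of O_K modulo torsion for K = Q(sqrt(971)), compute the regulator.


epsilon = 12479806786330 + 400496058813*sqrt(971)
= 2.4960e+13
R = ln(2.4960e+13)
= 30.8483

30.8483


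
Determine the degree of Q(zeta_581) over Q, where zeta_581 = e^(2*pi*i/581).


The degree equals Euler's totient phi(581).
581 = 7 * 83
phi(581) = 492

492


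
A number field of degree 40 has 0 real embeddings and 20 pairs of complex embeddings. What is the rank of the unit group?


By Dirichlet's unit theorem:
rank = r1 + r2 - 1
= 0 + 20 - 1
= 19

19


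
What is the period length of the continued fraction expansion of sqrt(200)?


Run the CF algorithm for sqrt(200).
a_0 = floor(sqrt(200)) = 14; set m_0=0, q_0=1.
Recurrence: m' = q*a - m,  q' = (d - m'^2)/q,  a' = floor((a_0 + m')/q').
  step 1: m=14, q=4, a=7
  step 2: m=14, q=1, a=28
a_2 = 2*a_0 = 28, so the period closes here.
sqrt(200) = [14; 7, 28]
Period length = 2

2


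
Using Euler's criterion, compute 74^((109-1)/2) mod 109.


p = 109 is prime and the exponent is (p-1)/2 = 54, so by Euler's criterion 74^54 = (74/109) = +1 or -1 mod 109.
Compute by square-and-multiply:
  54 = 32 + 16 + 4 + 2 (binary 110110)
  Repeated squaring mod 109: 74^1 = 74, 74^2 = 26, 74^4 = 22, 74^8 = 48, 74^16 = 15, 74^32 = 7
  74^54 = 74^32 * 74^16 * 74^4 * 74^2 = 7 * 15 * 22 * 26 mod 109
    7 * 15 = 105 = 105 mod 109
    105 * 22 = 2310 = 21 mod 109
    21 * 26 = 546 = 1 mod 109
  74^54 = 1 mod 109
Result 1: 74 is a quadratic residue mod 109.
74^54 mod 109 = 1

1


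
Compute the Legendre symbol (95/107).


p = 107 is prime, so compute (95/107) with the reciprocity algorithm (Jacobi-symbol steps: pull out 2s via (2/n), flip via reciprocity, reduce):
  reciprocity: (95/107) -> -(107/95)
  reduce: (12/95)
  pull out 2: (2/95) = +1  (since 95 mod 8 = 7)
  pull out 2: (2/95) = +1  (since 95 mod 8 = 7)
  reciprocity: (3/95) -> -(95/3)
  reduce: (2/3)
  pull out 2: (2/3) = -1  (since 3 mod 8 = 3)
  (1/3) = 1
Product of signs = -1
(95/107) = -1

-1


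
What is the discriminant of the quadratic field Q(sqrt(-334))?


For K = Q(sqrt(d)) with d squarefree: disc(K) = d if d = 1 mod 4, and disc(K) = 4d if d = 2 or 3 mod 4.
Here d = -334, and d mod 4 = 2.
d = 2 mod 4, not 1 (O_K = Z[sqrt(d)]), so disc(K) = 4d = 4 * (-334) = -1336

-1336


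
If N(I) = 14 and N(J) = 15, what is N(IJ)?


N(IJ) = N(I) * N(J)
= 14 * 15
= 210

210


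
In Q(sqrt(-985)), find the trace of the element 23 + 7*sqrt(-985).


Tr(a + b*sqrt(d)) = (a + b*sqrt(d)) + (a - b*sqrt(d)) = 2a
= 2 * (23)
= 46

46


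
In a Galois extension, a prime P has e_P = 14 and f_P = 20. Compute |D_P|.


|D_P| = e * f
= 14 * 20
= 280

280


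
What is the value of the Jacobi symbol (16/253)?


Compute (16/253) via quadratic reciprocity:
  pull out 2: (2/253) = -1  (since 253 mod 8 = 5)
  pull out 2: (2/253) = -1  (since 253 mod 8 = 5)
  pull out 2: (2/253) = -1  (since 253 mod 8 = 5)
  pull out 2: (2/253) = -1  (since 253 mod 8 = 5)
  (1/253) = 1
Product of signs = 1

1


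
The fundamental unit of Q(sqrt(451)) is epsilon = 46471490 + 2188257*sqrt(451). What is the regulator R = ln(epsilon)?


epsilon = 46471490 + 2188257*sqrt(451)
= 9.2943e+07
R = ln(9.2943e+07)
= 18.3475

18.3475


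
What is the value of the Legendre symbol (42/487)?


p = 487 is prime, so compute (42/487) with the reciprocity algorithm (Jacobi-symbol steps: pull out 2s via (2/n), flip via reciprocity, reduce):
  pull out 2: (2/487) = +1  (since 487 mod 8 = 7)
  reciprocity: (21/487) -> +(487/21)
  reduce: (4/21)
  pull out 2: (2/21) = -1  (since 21 mod 8 = 5)
  pull out 2: (2/21) = -1  (since 21 mod 8 = 5)
  (1/21) = 1
Product of signs = 1
(42/487) = 1

1


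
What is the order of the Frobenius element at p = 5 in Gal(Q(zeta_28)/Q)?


The Frobenius at p in Gal(Q(zeta_n)/Q) = (Z/nZ)* is the class of p, so its order is ord_28(5), the smallest k >= 1 with 5^k = 1 mod 28.
n = 28 = 2^2 * 7, phi(28) = 12; the order divides phi(n).
Divisors of 12: 1, 2, 3, 4, 6, 12
Repeated squaring mod 28: 5^1 = 5, 5^2 = 25, 5^4 = 9, 5^8 = 25
Test divisors in increasing order:
  k=1: 5^1 = 5 mod 28
  k=2: 5^2 = 25 mod 28
  k=3: 5^3 = 25 * 5 = 13 mod 28
  k=4: 5^4 = 9 mod 28
  k=6: 5^6 = 9 * 25 = 1 mod 28  <- first divisor giving 1
Order = 6

6


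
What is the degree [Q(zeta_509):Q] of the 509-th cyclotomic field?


The degree equals Euler's totient phi(509).
509 = 509
phi(509) = 508

508


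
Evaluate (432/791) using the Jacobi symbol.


Compute (432/791) via quadratic reciprocity:
  pull out 2: (2/791) = +1  (since 791 mod 8 = 7)
  pull out 2: (2/791) = +1  (since 791 mod 8 = 7)
  pull out 2: (2/791) = +1  (since 791 mod 8 = 7)
  pull out 2: (2/791) = +1  (since 791 mod 8 = 7)
  reciprocity: (27/791) -> -(791/27)
  reduce: (8/27)
  pull out 2: (2/27) = -1  (since 27 mod 8 = 3)
  pull out 2: (2/27) = -1  (since 27 mod 8 = 3)
  pull out 2: (2/27) = -1  (since 27 mod 8 = 3)
  (1/27) = 1
Product of signs = 1

1


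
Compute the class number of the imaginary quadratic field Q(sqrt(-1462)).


K = Q(sqrt(-1462)). d mod 4 = 2, so D = disc(K) = 4d = -5848
h(K) equals the number of primitive reduced positive-definite forms (a, b, c) = a*x^2 + b*x*y + c*y^2 with b^2 - 4ac = D,
where reduced means |b| <= a <= c, with b >= 0 whenever |b| = a or a = c, and primitive means gcd(a, b, c) = 1.
Reduced forces 3a^2 <= |D| = 5848, so 1 <= a <= 44; b must have the parity of D, and c = (b^2 - D)/(4a) must be an integer >= a.
Enumerate a = 1..44, b in [-a, a]:
  a=1: (1, 0, 1462)  [1]
  a=2: (2, 0, 731)  [1]
  a=3..6: none
  a=7: (7, -2, 209), (7, 2, 209)  [2]
  a=8..10: none
  a=11: (11, -2, 133), (11, 2, 133)  [2]
  a=12..13: none
  a=14: (14, -12, 107), (14, 12, 107)  [2]
  a=15..16: none
  a=17: (17, 0, 86)  [1]
  a=18: none
  a=19: (19, -2, 77), (19, 2, 77)  [2]
  a=20..21: none
  a=22: (22, -20, 71), (22, 20, 71)  [2]
  a=23..33: none
  a=34: (34, 0, 43)  [1]
  a=35..37: none
  a=38: (38, -36, 47), (38, 36, 47)  [2]
  a=39..44: none
Total reduced forms: 1 + 1 + 2 + 2 + 2 + 1 + 2 + 2 + 1 + 2 = 16
h = 16

16


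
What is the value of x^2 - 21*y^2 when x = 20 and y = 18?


x^2 - d*y^2
= 20^2 - 21*18^2
= 400 - 6804
= -6404

-6404


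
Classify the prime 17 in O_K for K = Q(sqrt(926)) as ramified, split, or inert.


K = Q(sqrt(926)). Since d mod 4 = 2, disc(K) = 3704.
Check p | disc: 3704 mod 17 = 15.
p does not divide disc. Compute Legendre symbol (d/p):
8^((17-1)/2) mod 17 = 1
(d/p) = 1, so p splits: (p) = P*P' with e=1, f=1, g=2.
Therefore p is split.

split


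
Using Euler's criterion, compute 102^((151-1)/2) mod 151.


p = 151 is prime and the exponent is (p-1)/2 = 75, so by Euler's criterion 102^75 = (102/151) = +1 or -1 mod 151.
Compute by square-and-multiply:
  75 = 64 + 8 + 2 + 1 (binary 1001011)
  Repeated squaring mod 151: 102^1 = 102, 102^2 = 136, 102^4 = 74, 102^8 = 40, 102^16 = 90, 102^32 = 97, 102^64 = 47
  102^75 = 102^64 * 102^8 * 102^2 * 102^1 = 47 * 40 * 136 * 102 mod 151
    47 * 40 = 1880 = 68 mod 151
    68 * 136 = 9248 = 37 mod 151
    37 * 102 = 3774 = 150 mod 151
  102^75 = 150 mod 151
Result 150 = p - 1 = -1 mod 151: 102 is a quadratic non-residue mod 151. As a residue in [0, p-1] the value is 150.
102^75 mod 151 = 150

150


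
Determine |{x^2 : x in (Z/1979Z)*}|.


For prime p, the number of non-zero quadratic residues is (p-1)/2.
= (1979-1)/2
= 989

989


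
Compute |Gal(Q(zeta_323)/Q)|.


|Gal(Q(zeta_323)/Q)| = phi(323)
= 288

288


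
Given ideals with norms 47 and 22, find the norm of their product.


N(IJ) = N(I) * N(J)
= 47 * 22
= 1034

1034


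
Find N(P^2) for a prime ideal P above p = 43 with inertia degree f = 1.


N(P^a) = p^(a*f)
= 43^(2*1)
= 43^2
= 1849

1849


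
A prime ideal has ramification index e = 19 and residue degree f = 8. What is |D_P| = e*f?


|D_P| = e * f
= 19 * 8
= 152

152


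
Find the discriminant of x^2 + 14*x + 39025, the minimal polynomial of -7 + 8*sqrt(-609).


The element -7 + 8*sqrt(-609) has minimal polynomial:
x^2 + 14*x + 39025
Discriminant = (14)^2 - 4*(39025)
= 196 - 156100
= -155904

-155904


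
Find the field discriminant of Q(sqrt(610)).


For K = Q(sqrt(d)) with d squarefree: disc(K) = d if d = 1 mod 4, and disc(K) = 4d if d = 2 or 3 mod 4.
Here d = 610, and d mod 4 = 2.
d = 2 mod 4, not 1 (O_K = Z[sqrt(d)]), so disc(K) = 4d = 4 * (610) = 2440

2440


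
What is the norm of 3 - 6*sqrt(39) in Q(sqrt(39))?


N(a + b*sqrt(d)) = a^2 - d*b^2
= (3)^2 - (39)*(-6)^2
= 9 - 1404
= -1395

-1395


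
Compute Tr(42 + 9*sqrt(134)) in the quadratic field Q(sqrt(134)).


Tr(a + b*sqrt(d)) = (a + b*sqrt(d)) + (a - b*sqrt(d)) = 2a
= 2 * (42)
= 84

84


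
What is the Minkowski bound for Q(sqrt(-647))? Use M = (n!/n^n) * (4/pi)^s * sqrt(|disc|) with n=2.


d = -647, d mod 4 = 1, so disc(K) = d = -647; |disc(K)| = 647
Imaginary quadratic field, so n = 2, s = r2 = 1, r1 = 0
M = (n!/n^n) * (4/pi)^s * sqrt(|disc(K)|) = (2!/2^2) * (4/pi)^1 * sqrt(647)
= 0.5 * 1.273240 * 25.436195
= 16.1932

16.1932


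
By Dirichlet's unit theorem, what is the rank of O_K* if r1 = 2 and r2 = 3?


By Dirichlet's unit theorem:
rank = r1 + r2 - 1
= 2 + 3 - 1
= 4

4


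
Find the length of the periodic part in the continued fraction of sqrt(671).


Run the CF algorithm for sqrt(671).
a_0 = floor(sqrt(671)) = 25; set m_0=0, q_0=1.
Recurrence: m' = q*a - m,  q' = (d - m'^2)/q,  a' = floor((a_0 + m')/q').
  step 1: m=25, q=46, a=1
  step 2: m=21, q=5, a=9
  step 3: m=24, q=19, a=2
  step 4: m=14, q=25, a=1
  step 5: m=11, q=22, a=1
  step 6: m=11, q=25, a=1
  step 7: m=14, q=19, a=2
  step 8: m=24, q=5, a=9
  step 9: m=21, q=46, a=1
  step 10: m=25, q=1, a=50
a_10 = 2*a_0 = 50, so the period closes here.
sqrt(671) = [25; 1, 9, 2, 1, 1, 1, 2, 9, 1, 50]
Period length = 10

10


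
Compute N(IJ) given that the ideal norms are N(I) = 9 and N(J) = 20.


N(IJ) = N(I) * N(J)
= 9 * 20
= 180

180


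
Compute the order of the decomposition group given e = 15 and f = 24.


|D_P| = e * f
= 15 * 24
= 360

360


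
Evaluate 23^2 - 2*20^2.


x^2 - d*y^2
= 23^2 - 2*20^2
= 529 - 800
= -271

-271


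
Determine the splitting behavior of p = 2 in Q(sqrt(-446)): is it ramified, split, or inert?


K = Q(sqrt(-446)). Since d mod 4 = 2, disc(K) = -1784.
Check p | disc: -1784 mod 2 = 0.
p divides disc, so p ramifies: (p) = P^2 with e=2, f=1, g=1.
Therefore p is ramified.

ramified


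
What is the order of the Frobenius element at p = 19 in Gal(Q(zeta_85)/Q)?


The Frobenius at p in Gal(Q(zeta_n)/Q) = (Z/nZ)* is the class of p, so its order is ord_85(19), the smallest k >= 1 with 19^k = 1 mod 85.
n = 85 = 5 * 17, phi(85) = 64; the order divides phi(n).
Divisors of 64: 1, 2, 4, 8, 16, 32, 64
Repeated squaring mod 85: 19^1 = 19, 19^2 = 21, 19^4 = 16, 19^8 = 1, 19^16 = 1, 19^32 = 1, 19^64 = 1
Test divisors in increasing order:
  k=1: 19^1 = 19 mod 85
  k=2: 19^2 = 21 mod 85
  k=4: 19^4 = 16 mod 85
  k=8: 19^8 = 1 mod 85  <- first divisor giving 1
Order = 8

8


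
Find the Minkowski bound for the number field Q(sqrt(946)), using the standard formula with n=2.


d = 946, d mod 4 = 2, so disc(K) = 4d = 3784; |disc(K)| = 3784
Real quadratic field, so n = 2, s = r2 = 0, r1 = 2
M = (n!/n^n) * (4/pi)^s * sqrt(|disc(K)|) = (2!/2^2) * (4/pi)^0 * sqrt(3784)
= 0.5 * 1.000000 * 61.514226
= 30.7571

30.7571


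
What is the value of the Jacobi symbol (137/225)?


Compute (137/225) via quadratic reciprocity:
  reciprocity: (137/225) -> +(225/137)
  reduce: (88/137)
  pull out 2: (2/137) = +1  (since 137 mod 8 = 1)
  pull out 2: (2/137) = +1  (since 137 mod 8 = 1)
  pull out 2: (2/137) = +1  (since 137 mod 8 = 1)
  reciprocity: (11/137) -> +(137/11)
  reduce: (5/11)
  reciprocity: (5/11) -> +(11/5)
  reduce: (1/5)
  (1/5) = 1
Product of signs = 1

1


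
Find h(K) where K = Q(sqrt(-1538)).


K = Q(sqrt(-1538)). d mod 4 = 2, so D = disc(K) = 4d = -6152
h(K) equals the number of primitive reduced positive-definite forms (a, b, c) = a*x^2 + b*x*y + c*y^2 with b^2 - 4ac = D,
where reduced means |b| <= a <= c, with b >= 0 whenever |b| = a or a = c, and primitive means gcd(a, b, c) = 1.
Reduced forces 3a^2 <= |D| = 6152, so 1 <= a <= 45; b must have the parity of D, and c = (b^2 - D)/(4a) must be an integer >= a.
Enumerate a = 1..45, b in [-a, a]:
  a=1: (1, 0, 1538)  [1]
  a=2: (2, 0, 769)  [1]
  a=3: (3, -2, 513), (3, 2, 513)  [2]
  a=4..5: none
  a=6: (6, -4, 257), (6, 4, 257)  [2]
  a=7: (7, -6, 221), (7, 6, 221)  [2]
  a=8: none
  a=9: (9, -2, 171), (9, 2, 171)  [2]
  a=10..12: none
  a=13: (13, -6, 119), (13, 6, 119)  [2]
  a=14: (14, -8, 111), (14, 8, 111)  [2]
  a=15..16: none
  a=17: (17, -6, 91), (17, 6, 91)  [2]
  a=18: (18, -16, 89), (18, 16, 89)  [2]
  a=19: (19, -2, 81), (19, 2, 81)  [2]
  a=20: none
  a=21: (21, -20, 78), (21, -8, 74), (21, 8, 74), (21, 20, 78)  [4]
  a=22: none
  a=23: (23, -14, 69), (23, 14, 69)  [2]
  a=24..25: none
  a=26: (26, -20, 63), (26, 20, 63)  [2]
  a=27: (27, -2, 57), (27, 2, 57)  [2]
  a=28: none
  a=29: (29, -24, 58), (29, 24, 58)  [2]
  a=30..33: none
  a=34: (34, -28, 51), (34, 28, 51)  [2]
  a=35..36: none
  a=37: (37, -8, 42), (37, 8, 42)  [2]
  a=38: (38, -36, 49), (38, 36, 49)  [2]
  a=39: (39, -32, 46), (39, -20, 42), (39, 20, 42), (39, 32, 46)  [4]
  a=40: none
  a=41: (41, -30, 43), (41, 30, 43)  [2]
  a=42..45: none
Total reduced forms: 1 + 1 + 2 + 2 + 2 + 2 + 2 + 2 + 2 + 2 + 2 + 4 + 2 + 2 + 2 + 2 + 2 + 2 + 2 + 4 + 2 = 44
h = 44

44


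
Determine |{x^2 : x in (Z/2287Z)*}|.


For prime p, the number of non-zero quadratic residues is (p-1)/2.
= (2287-1)/2
= 1143

1143


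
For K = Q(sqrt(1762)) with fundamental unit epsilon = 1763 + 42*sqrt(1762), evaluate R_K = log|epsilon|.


epsilon = 1763 + 42*sqrt(1762)
= 3525.9997
R = ln(3525.9997)
= 8.1679

8.1679


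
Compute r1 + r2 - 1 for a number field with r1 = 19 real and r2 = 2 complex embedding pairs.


By Dirichlet's unit theorem:
rank = r1 + r2 - 1
= 19 + 2 - 1
= 20

20


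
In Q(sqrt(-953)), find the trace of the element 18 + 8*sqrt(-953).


Tr(a + b*sqrt(d)) = (a + b*sqrt(d)) + (a - b*sqrt(d)) = 2a
= 2 * (18)
= 36

36
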